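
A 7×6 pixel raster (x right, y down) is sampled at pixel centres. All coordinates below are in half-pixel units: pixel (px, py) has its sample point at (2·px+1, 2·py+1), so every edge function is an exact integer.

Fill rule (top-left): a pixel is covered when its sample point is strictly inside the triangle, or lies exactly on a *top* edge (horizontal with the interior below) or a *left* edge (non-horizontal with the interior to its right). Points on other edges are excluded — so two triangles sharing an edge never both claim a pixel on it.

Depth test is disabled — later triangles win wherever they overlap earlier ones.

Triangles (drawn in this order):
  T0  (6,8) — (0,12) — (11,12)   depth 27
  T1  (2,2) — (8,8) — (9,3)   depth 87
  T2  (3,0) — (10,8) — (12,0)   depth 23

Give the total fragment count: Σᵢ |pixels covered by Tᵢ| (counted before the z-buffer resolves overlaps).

T0:
  2·area = 44  (B↔C swapped to make it positive)
  edge (6, 8)→(11, 12): d=(5,4) right/bottom  bias=-1
  edge (11, 12)→(0, 12): d=(-11,0) right/bottom  bias=-1
  edge (0, 12)→(6, 8): d=(6,-4) top-left  bias=+0
    (2,4)@(5, 9): e=[9,33,2] → █
    (3,4)@(7, 9): e=[1,33,10] → █
    (4,4)@(9, 9): e=[-7,33,18] → ·
    (1,5)@(3, 11): e=[27,11,6] → █
    (4,5)@(9, 11): e=[3,11,30] → █
    (5,5)@(11, 11): e=[-5,11,38] → ·
  covered (6 px):
    · · · · · · ·
    · · · · · · ·
    · · · · · · ·
    · · · · · · ·
    · · █ █ · · ·
    · █ █ █ █ · ·
T1:
  2·area = 36  (B↔C swapped to make it positive)
  edge (2, 2)→(9, 3): d=(7,1) right/bottom  bias=-1
  edge (9, 3)→(8, 8): d=(-1,5) right/bottom  bias=-1
  edge (8, 8)→(2, 2): d=(-6,-6) top-left  bias=+0
    (0,0)@(1, 1): e=[-6,42,0] → ·  [on edge]
    (1,1)@(3, 3): e=[6,30,0] → █  [on edge]
    (2,1)@(5, 3): e=[4,20,12] → █
    (3,1)@(7, 3): e=[2,10,24] → █
    (4,1)@(9, 3): e=[0,0,36] → ·  [on edge]
    (1,2)@(3, 5): e=[20,28,-12] → ·
    (2,2)@(5, 5): e=[18,18,0] → █  [on edge]
    (4,2)@(9, 5): e=[14,-2,24] → ·
    (2,3)@(5, 7): e=[32,16,-12] → ·
    (3,3)@(7, 7): e=[30,6,0] → █  [on edge]
    (4,3)@(9, 7): e=[28,-4,12] → ·
    (3,4)@(7, 9): e=[44,4,-12] → ·
    (4,4)@(9, 9): e=[42,-6,0] → ·  [on edge]
    (5,5)@(11, 11): e=[54,-18,0] → ·  [on edge]
  covered (6 px):
    · · · · · · ·
    · █ █ █ · · ·
    · · █ █ · · ·
    · · · █ · · ·
    · · · · · · ·
    · · · · · · ·
T2:
  2·area = 72  (B↔C swapped to make it positive)
  edge (3, 0)→(12, 0): d=(9,0) top-left  bias=+0
  edge (12, 0)→(10, 8): d=(-2,8) right/bottom  bias=-1
  edge (10, 8)→(3, 0): d=(-7,-8) top-left  bias=+0
    (2,0)@(5, 1): e=[9,54,9] → █
    (3,0)@(7, 1): e=[9,38,25] → █
    (4,0)@(9, 1): e=[9,22,41] → █
    (5,0)@(11, 1): e=[9,6,57] → █
    (6,0)@(13, 1): e=[9,-10,73] → ·
    (2,1)@(5, 3): e=[27,50,-5] → ·
    (3,1)@(7, 3): e=[27,34,11] → █
    (6,1)@(13, 3): e=[27,-14,59] → ·
    (3,2)@(7, 5): e=[45,30,-3] → ·
    (4,2)@(9, 5): e=[45,14,13] → █
    (5,2)@(11, 5): e=[45,-2,29] → ·
    (4,3)@(9, 7): e=[63,10,-1] → ·
  covered (8 px):
    · · █ █ █ █ ·
    · · · █ █ █ ·
    · · · · █ · ·
    · · · · · · ·
    · · · · · · ·
    · · · · · · ·

Answer: 20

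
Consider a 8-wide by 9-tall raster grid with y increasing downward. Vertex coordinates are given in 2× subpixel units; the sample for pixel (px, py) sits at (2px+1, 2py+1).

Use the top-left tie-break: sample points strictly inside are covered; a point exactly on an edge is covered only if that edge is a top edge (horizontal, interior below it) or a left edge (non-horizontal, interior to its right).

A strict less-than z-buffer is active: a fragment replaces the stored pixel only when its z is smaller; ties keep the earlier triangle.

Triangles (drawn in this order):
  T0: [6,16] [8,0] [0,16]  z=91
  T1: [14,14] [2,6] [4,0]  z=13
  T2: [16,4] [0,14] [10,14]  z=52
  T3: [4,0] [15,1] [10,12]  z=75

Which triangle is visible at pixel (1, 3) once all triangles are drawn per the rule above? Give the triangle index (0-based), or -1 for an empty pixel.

T0:
  2·area = 96  (B↔C swapped to make it positive)
  edge (6, 16)→(0, 16): d=(-6,0) right/bottom  bias=-1
  edge (0, 16)→(8, 0): d=(8,-16) top-left  bias=+0
  edge (8, 0)→(6, 16): d=(-2,16) right/bottom  bias=-1
    (3,1)@(7, 3): e=[78,8,10] → X
    (4,1)@(9, 3): e=[78,40,-22] → .
    (3,2)@(7, 5): e=[66,24,6] → X
    (4,2)@(9, 5): e=[66,56,-26] → .
    (2,3)@(5, 7): e=[54,8,34] → X
    (4,3)@(9, 7): e=[54,72,-30] → .
    (2,4)@(5, 9): e=[42,24,30] → X
    (3,4)@(7, 9): e=[42,56,-2] → .
    (1,5)@(3, 11): e=[30,8,58] → X
    (3,5)@(7, 11): e=[30,72,-6] → .
    (1,6)@(3, 13): e=[18,24,54] → X
    (3,6)@(7, 13): e=[18,88,-10] → .
  covered (12 px):
    . . . . . . . .
    . . . X . . . .
    . . . X . . . .
    . . X X . . . .
    . . X . . . . .
    . X X . . . . .
    . X X . . . . .
    X X X . . . . .
    . . . . . . . .
T1:
  2·area = 88
  edge (14, 14)→(2, 6): d=(-12,-8) top-left  bias=+0
  edge (2, 6)→(4, 0): d=(2,-6) top-left  bias=+0
  edge (4, 0)→(14, 14): d=(10,14) right/bottom  bias=-1
    (1,1)@(3, 3): e=[44,0,44] → X  [on edge]
    (2,1)@(5, 3): e=[60,12,16] → X
    (3,1)@(7, 3): e=[76,24,-12] → .
    (1,2)@(3, 5): e=[20,4,64] → X
    (3,2)@(7, 5): e=[52,28,8] → X
    (4,2)@(9, 5): e=[68,40,-20] → .
    (1,3)@(3, 7): e=[-4,8,84] → .
    (2,3)@(5, 7): e=[12,20,56] → X
    (4,3)@(9, 7): e=[44,44,0] → .  [on edge]
    (0,4)@(1, 9): e=[-44,0,132] → .  [on edge]
    (2,4)@(5, 9): e=[-12,24,76] → .
    (3,4)@(7, 9): e=[4,36,48] → X
  covered (11 px):
    . . . . . . . .
    . X X . . . . .
    . X X X . . . .
    . . X X . . . .
    . . . X X . . .
    . . . . . X . .
    . . . . . . X .
    . . . . . . . .
    . . . . . . . .
T2:
  2·area = 100  (B↔C swapped to make it positive)
  edge (16, 4)→(10, 14): d=(-6,10) right/bottom  bias=-1
  edge (10, 14)→(0, 14): d=(-10,0) right/bottom  bias=-1
  edge (0, 14)→(16, 4): d=(16,-10) top-left  bias=+0
    (7,2)@(15, 5): e=[4,90,6] → X
    (6,3)@(13, 7): e=[12,70,18] → X
    (7,3)@(15, 7): e=[-8,70,38] → .
    (4,4)@(9, 9): e=[40,50,10] → X
    (5,4)@(11, 9): e=[20,50,30] → X
    (6,4)@(13, 9): e=[0,50,50] → .  [on edge]
    (2,5)@(5, 11): e=[68,30,2] → X
    (3,5)@(7, 11): e=[48,30,22] → X
    (6,5)@(13, 11): e=[-12,30,82] → .
    (1,6)@(3, 13): e=[76,10,14] → X
    (5,6)@(11, 13): e=[-4,10,94] → .
    (1,7)@(3, 15): e=[64,-10,46] → .
  covered (12 px):
    . . . . . . . .
    . . . . . . . .
    . . . . . . . X
    . . . . . . X .
    . . . . X X . .
    . . X X X X . .
    . X X X X . . .
    . . . . . . . .
    . . . . . . . .
T3:
  2·area = 126
  edge (4, 0)→(15, 1): d=(11,1) right/bottom  bias=-1
  edge (15, 1)→(10, 12): d=(-5,11) right/bottom  bias=-1
  edge (10, 12)→(4, 0): d=(-6,-12) top-left  bias=+0
    (2,0)@(5, 1): e=[10,110,6] → X
    (3,0)@(7, 1): e=[8,88,30] → X
    (4,0)@(9, 1): e=[6,66,54] → X
    (5,0)@(11, 1): e=[4,44,78] → X
    (6,0)@(13, 1): e=[2,22,102] → X
    (7,0)@(15, 1): e=[0,0,126] → .  [on edge]
    (2,1)@(5, 3): e=[32,100,-6] → .
    (3,1)@(7, 3): e=[30,78,18] → X
    (7,1)@(15, 3): e=[22,-10,114] → .
    (3,2)@(7, 5): e=[52,68,6] → X
    (7,2)@(15, 5): e=[44,-20,102] → .
    (3,3)@(7, 7): e=[74,58,-6] → .
  covered (17 px):
    . . X X X X X .
    . . . X X X X .
    . . . X X X X .
    . . . . X X . .
    . . . . X X . .
    . . . . . . . .
    . . . . . . . .
    . . . . . . . .
    . . . . . . . .

Z-buffer (winner per pixel, '.' = empty):
  . . 3 3 3 3 3 .
  . 1 1 3 3 3 3 .
  . 1 1 1 3 3 3 2
  . . 1 1 3 3 2 .
  . . 0 1 1 2 . .
  . 0 2 2 2 1 . .
  . 2 2 2 2 . 1 .
  0 0 0 . . . . .
  . . . . . . . .

Result: -1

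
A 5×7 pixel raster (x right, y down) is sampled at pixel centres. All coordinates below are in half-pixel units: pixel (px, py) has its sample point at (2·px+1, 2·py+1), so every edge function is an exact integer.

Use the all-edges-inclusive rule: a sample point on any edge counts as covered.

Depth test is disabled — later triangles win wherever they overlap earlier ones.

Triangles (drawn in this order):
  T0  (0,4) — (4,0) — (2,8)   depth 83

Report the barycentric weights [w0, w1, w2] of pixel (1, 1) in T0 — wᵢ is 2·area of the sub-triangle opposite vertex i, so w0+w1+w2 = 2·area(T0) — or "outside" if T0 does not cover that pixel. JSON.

T0:
  2·area = 24
  edge (0, 4)→(4, 0): d=(4,-4) inclusive
  edge (4, 0)→(2, 8): d=(-2,8) inclusive
  edge (2, 8)→(0, 4): d=(-2,-4) inclusive
    (1,0)@(3, 1): e=[0,6,18] → #  [on edge]
    (2,0)@(5, 1): e=[8,-10,26] → ·
    (0,1)@(1, 3): e=[0,18,6] → #  [on edge]
    (2,1)@(5, 3): e=[16,-14,22] → ·
    (0,2)@(1, 5): e=[8,14,2] → #
    (1,2)@(3, 5): e=[16,-2,10] → ·
    (0,3)@(1, 7): e=[16,10,-2] → ·
  covered (4 px):
    · # · · ·
    # # · · ·
    # · · · ·
    · · · · ·
    · · · · ·
    · · · · ·
    · · · · ·

Final: [2,14,8]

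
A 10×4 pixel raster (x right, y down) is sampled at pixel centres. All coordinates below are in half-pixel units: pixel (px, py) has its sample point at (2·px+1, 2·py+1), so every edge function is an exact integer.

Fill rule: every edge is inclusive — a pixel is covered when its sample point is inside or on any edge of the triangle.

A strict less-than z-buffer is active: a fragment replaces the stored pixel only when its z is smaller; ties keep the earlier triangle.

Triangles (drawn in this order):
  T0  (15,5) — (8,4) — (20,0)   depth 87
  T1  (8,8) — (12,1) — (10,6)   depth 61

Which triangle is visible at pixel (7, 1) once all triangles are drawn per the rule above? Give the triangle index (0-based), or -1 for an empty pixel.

T0:
  2·area = 40
  edge (15, 5)→(8, 4): d=(-7,-1) inclusive
  edge (8, 4)→(20, 0): d=(12,-4) inclusive
  edge (20, 0)→(15, 5): d=(-5,5) inclusive
    (8,0)@(17, 1): e=[30,0,10] → █  [on edge]
    (9,0)@(19, 1): e=[32,8,0] → █  [on edge]
    (0,1)@(1, 3): e=[0,-40,80] → ·  [on edge]
    (5,1)@(11, 3): e=[10,0,30] → █  [on edge]
    (6,1)@(13, 3): e=[12,8,20] → █
    (7,1)@(15, 3): e=[14,16,10] → █
    (8,1)@(17, 3): e=[16,24,0] → █  [on edge]
    (9,1)@(19, 3): e=[18,32,-10] → ·
    (2,2)@(5, 5): e=[-10,0,50] → ·  [on edge]
    (5,2)@(11, 5): e=[-4,24,20] → ·
    (6,2)@(13, 5): e=[-2,32,10] → ·
    (7,2)@(15, 5): e=[0,40,0] → █  [on edge]
    (6,3)@(13, 7): e=[-16,56,0] → ·  [on edge]
  covered (7 px):
    · · · · · · · · █ █
    · · · · · █ █ █ █ ·
    · · · · · · · █ · ·
    · · · · · · · · · ·
T1:
  2·area = 6
  edge (8, 8)→(12, 1): d=(4,-7) inclusive
  edge (12, 1)→(10, 6): d=(-2,5) inclusive
  edge (10, 6)→(8, 8): d=(-2,2) inclusive
    (7,0)@(15, 1): e=[21,-15,0] → ·  [on edge]
    (5,1)@(11, 3): e=[1,1,4] → █
    (6,1)@(13, 3): e=[15,-9,0] → ·  [on edge]
    (5,2)@(11, 5): e=[9,-3,0] → ·  [on edge]
    (4,3)@(9, 7): e=[3,3,0] → █  [on edge]
    (5,3)@(11, 7): e=[17,-7,-4] → ·
  covered (2 px):
    · · · · · · · · · ·
    · · · · · █ · · · ·
    · · · · · · · · · ·
    · · · · █ · · · · ·

Z-buffer (winner per pixel, '.' = empty):
  . . . . . . . . 0 0
  . . . . . 1 0 0 0 .
  . . . . . . . 0 . .
  . . . . 1 . . . . .

Answer: 0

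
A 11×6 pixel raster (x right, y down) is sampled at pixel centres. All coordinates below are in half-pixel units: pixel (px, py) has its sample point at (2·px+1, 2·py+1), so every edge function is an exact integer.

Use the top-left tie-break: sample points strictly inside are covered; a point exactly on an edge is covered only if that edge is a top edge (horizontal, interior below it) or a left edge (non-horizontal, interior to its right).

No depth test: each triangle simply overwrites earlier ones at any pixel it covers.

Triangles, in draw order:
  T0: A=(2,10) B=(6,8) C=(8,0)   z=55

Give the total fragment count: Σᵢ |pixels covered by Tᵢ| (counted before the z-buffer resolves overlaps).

T0:
  2·area = 28  (B↔C swapped to make it positive)
  edge (2, 10)→(8, 0): d=(6,-10) top-left  bias=+0
  edge (8, 0)→(6, 8): d=(-2,8) right/bottom  bias=-1
  edge (6, 8)→(2, 10): d=(-4,2) right/bottom  bias=-1
    (3,1)@(7, 3): e=[8,2,18] → X
    (4,1)@(9, 3): e=[28,-14,14] → .
    (2,2)@(5, 5): e=[0,14,14] → X  [on edge]
    (3,2)@(7, 5): e=[20,-2,10] → .
    (2,3)@(5, 7): e=[12,10,6] → X
    (3,3)@(7, 7): e=[32,-6,2] → .
    (1,4)@(3, 9): e=[4,22,2] → X
    (2,4)@(5, 9): e=[24,6,-2] → .
    (1,5)@(3, 11): e=[16,18,-6] → .
  covered (4 px):
    . . . . . . . . . . .
    . . . X . . . . . . .
    . . X . . . . . . . .
    . . X . . . . . . . .
    . X . . . . . . . . .
    . . . . . . . . . . .

Final: 4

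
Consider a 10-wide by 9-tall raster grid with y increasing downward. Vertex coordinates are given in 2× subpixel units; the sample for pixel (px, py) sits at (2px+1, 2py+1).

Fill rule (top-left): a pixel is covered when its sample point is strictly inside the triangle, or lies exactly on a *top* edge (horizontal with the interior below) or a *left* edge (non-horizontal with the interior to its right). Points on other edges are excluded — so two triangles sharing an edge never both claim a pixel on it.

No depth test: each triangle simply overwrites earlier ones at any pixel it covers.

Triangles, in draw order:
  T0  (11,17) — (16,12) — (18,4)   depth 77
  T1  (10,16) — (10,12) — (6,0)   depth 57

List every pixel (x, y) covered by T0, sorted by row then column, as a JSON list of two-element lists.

T0:
  2·area = 30  (B↔C swapped to make it positive)
  edge (11, 17)→(18, 4): d=(7,-13) top-left  bias=+0
  edge (18, 4)→(16, 12): d=(-2,8) right/bottom  bias=-1
  edge (16, 12)→(11, 17): d=(-5,5) right/bottom  bias=-1
    (8,3)@(17, 7): e=[8,2,20] → #
    (9,3)@(19, 7): e=[34,-14,10] → ·
    (8,4)@(17, 9): e=[22,-2,10] → ·
    (9,4)@(19, 9): e=[48,-18,0] → ·  [on edge]
    (7,5)@(15, 11): e=[10,10,10] → #
    (8,5)@(17, 11): e=[36,-6,0] → ·  [on edge]
    (7,6)@(15, 13): e=[24,6,0] → ·  [on edge]
    (6,7)@(13, 15): e=[12,18,0] → ·  [on edge]
    (5,8)@(11, 17): e=[0,30,0] → ·  [on edge]
  covered (2 px):
    · · · · · · · · · ·
    · · · · · · · · · ·
    · · · · · · · · · ·
    · · · · · · · · # ·
    · · · · · · · · · ·
    · · · · · · · # · ·
    · · · · · · · · · ·
    · · · · · · · · · ·
    · · · · · · · · · ·
T1:
  2·area = 16  (B↔C swapped to make it positive)
  edge (10, 16)→(6, 0): d=(-4,-16) top-left  bias=+0
  edge (6, 0)→(10, 12): d=(4,12) right/bottom  bias=-1
  edge (10, 12)→(10, 16): d=(0,4) right/bottom  bias=-1
    (3,1)@(7, 3): e=[4,0,12] → ·  [on edge]
    (4,4)@(9, 9): e=[12,0,4] → ·  [on edge]
    (4,5)@(9, 11): e=[4,8,4] → #
    (5,5)@(11, 11): e=[36,-16,-4] → ·
    (4,6)@(9, 13): e=[-4,16,4] → ·
    (5,7)@(11, 15): e=[20,0,-4] → ·  [on edge]
  covered (1 px):
    · · · · · · · · · ·
    · · · · · · · · · ·
    · · · · · · · · · ·
    · · · · · · · · · ·
    · · · · · · · · · ·
    · · · · # · · · · ·
    · · · · · · · · · ·
    · · · · · · · · · ·
    · · · · · · · · · ·

Final: [[8,3],[7,5]]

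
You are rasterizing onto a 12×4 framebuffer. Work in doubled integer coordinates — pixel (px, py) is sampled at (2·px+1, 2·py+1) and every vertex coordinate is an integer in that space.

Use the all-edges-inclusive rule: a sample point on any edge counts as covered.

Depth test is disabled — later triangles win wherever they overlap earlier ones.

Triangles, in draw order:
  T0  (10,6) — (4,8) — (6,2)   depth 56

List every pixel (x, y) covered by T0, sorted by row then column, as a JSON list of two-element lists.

T0:
  2·area = 32
  edge (10, 6)→(4, 8): d=(-6,2) inclusive
  edge (4, 8)→(6, 2): d=(2,-6) inclusive
  edge (6, 2)→(10, 6): d=(4,4) inclusive
    (2,0)@(5, 1): e=[40,-8,0] → .  [on edge]
    (3,1)@(7, 3): e=[24,8,0] → X  [on edge]
    (4,1)@(9, 3): e=[20,20,-8] → .
    (9,1)@(19, 3): e=[0,80,-48] → .  [on edge]
    (2,2)@(5, 5): e=[16,0,16] → X  [on edge]
    (4,2)@(9, 5): e=[8,24,0] → X  [on edge]
    (5,2)@(11, 5): e=[4,36,-8] → .
    (6,2)@(13, 5): e=[0,48,-16] → .  [on edge]
    (2,3)@(5, 7): e=[4,4,24] → X
    (3,3)@(7, 7): e=[0,16,16] → X  [on edge]
    (4,3)@(9, 7): e=[-4,28,8] → .
    (5,3)@(11, 7): e=[-8,40,0] → .  [on edge]
  covered (6 px):
    . . . . . . . . . . . .
    . . . X . . . . . . . .
    . . X X X . . . . . . .
    . . X X . . . . . . . .

Final: [[3,1],[2,2],[3,2],[4,2],[2,3],[3,3]]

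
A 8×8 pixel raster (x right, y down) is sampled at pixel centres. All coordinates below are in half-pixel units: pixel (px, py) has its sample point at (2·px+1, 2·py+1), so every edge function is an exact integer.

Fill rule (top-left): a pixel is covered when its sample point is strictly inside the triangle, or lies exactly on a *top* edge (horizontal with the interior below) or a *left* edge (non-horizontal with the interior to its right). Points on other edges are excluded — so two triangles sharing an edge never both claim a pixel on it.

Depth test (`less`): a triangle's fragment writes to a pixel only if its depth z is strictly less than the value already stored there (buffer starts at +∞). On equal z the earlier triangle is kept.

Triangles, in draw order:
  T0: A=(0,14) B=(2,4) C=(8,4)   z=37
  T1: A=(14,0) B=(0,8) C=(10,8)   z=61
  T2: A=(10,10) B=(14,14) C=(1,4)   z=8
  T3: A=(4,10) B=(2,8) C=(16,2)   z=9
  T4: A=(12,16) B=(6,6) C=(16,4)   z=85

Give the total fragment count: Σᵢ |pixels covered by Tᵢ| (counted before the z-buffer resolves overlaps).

T0:
  2·area = 60
  edge (0, 14)→(2, 4): d=(2,-10) top-left  bias=+0
  edge (2, 4)→(8, 4): d=(6,0) top-left  bias=+0
  edge (8, 4)→(0, 14): d=(-8,10) right/bottom  bias=-1
    (1,2)@(3, 5): e=[12,6,42] → █
    (2,2)@(5, 5): e=[32,6,22] → █
    (3,2)@(7, 5): e=[52,6,2] → █
    (4,2)@(9, 5): e=[72,6,-18] → ·
    (1,3)@(3, 7): e=[16,18,26] → █
    (3,3)@(7, 7): e=[56,18,-14] → ·
    (0,4)@(1, 9): e=[0,30,30] → █  [on edge]
    (2,4)@(5, 9): e=[40,30,-10] → ·
    (0,5)@(1, 11): e=[4,42,14] → █
    (1,5)@(3, 11): e=[24,42,-6] → ·
    (0,6)@(1, 13): e=[8,54,-2] → ·
  covered (8 px):
    · · · · · · · ·
    · · · · · · · ·
    · █ █ █ · · · ·
    · █ █ · · · · ·
    █ █ · · · · · ·
    █ · · · · · · ·
    · · · · · · · ·
    · · · · · · · ·
T1:
  2·area = 80  (B↔C swapped to make it positive)
  edge (14, 0)→(10, 8): d=(-4,8) right/bottom  bias=-1
  edge (10, 8)→(0, 8): d=(-10,0) right/bottom  bias=-1
  edge (0, 8)→(14, 0): d=(14,-8) top-left  bias=+0
    (6,0)@(13, 1): e=[4,70,6] → █
    (7,0)@(15, 1): e=[-12,70,22] → ·
    (4,1)@(9, 3): e=[28,50,2] → █
    (5,1)@(11, 3): e=[12,50,18] → █
    (6,1)@(13, 3): e=[-4,50,34] → ·
    (3,2)@(7, 5): e=[36,30,14] → █
    (6,2)@(13, 5): e=[-12,30,62] → ·
    (1,3)@(3, 7): e=[60,10,10] → █
    (2,3)@(5, 7): e=[44,10,26] → █
    (5,3)@(11, 7): e=[-4,10,74] → ·
    (1,4)@(3, 9): e=[52,-10,38] → ·
    (2,4)@(5, 9): e=[36,-10,54] → ·
  covered (10 px):
    · · · · · · █ ·
    · · · · █ █ · ·
    · · · █ █ █ · ·
    · █ █ █ █ · · ·
    · · · · · · · ·
    · · · · · · · ·
    · · · · · · · ·
    · · · · · · · ·
T2:
  2·area = 12
  edge (10, 10)→(14, 14): d=(4,4) right/bottom  bias=-1
  edge (14, 14)→(1, 4): d=(-13,-10) top-left  bias=+0
  edge (1, 4)→(10, 10): d=(9,6) right/bottom  bias=-1
    (0,0)@(1, 1): e=[0,39,-27] → ·  [on edge]
    (1,1)@(3, 3): e=[0,33,-21] → ·  [on edge]
    (2,2)@(5, 5): e=[0,27,-15] → ·  [on edge]
    (2,3)@(5, 7): e=[8,1,3] → █
    (3,3)@(7, 7): e=[0,21,-9] → ·  [on edge]
    (2,4)@(5, 9): e=[16,-25,21] → ·
    (4,4)@(9, 9): e=[0,15,-3] → ·  [on edge]
    (5,5)@(11, 11): e=[0,9,3] → ·  [on edge]
    (6,6)@(13, 13): e=[0,3,9] → ·  [on edge]
    (7,7)@(15, 15): e=[0,-3,15] → ·  [on edge]
  covered (1 px):
    · · · · · · · ·
    · · · · · · · ·
    · · · · · · · ·
    · · █ · · · · ·
    · · · · · · · ·
    · · · · · · · ·
    · · · · · · · ·
    · · · · · · · ·
T3:
  2·area = 40
  edge (4, 10)→(2, 8): d=(-2,-2) top-left  bias=+0
  edge (2, 8)→(16, 2): d=(14,-6) top-left  bias=+0
  edge (16, 2)→(4, 10): d=(-12,8) right/bottom  bias=-1
    (4,2)@(9, 5): e=[20,0,20] → █  [on edge]
    (5,2)@(11, 5): e=[24,12,4] → █
    (6,2)@(13, 5): e=[28,24,-12] → ·
    (0,3)@(1, 7): e=[0,-20,60] → ·  [on edge]
    (2,3)@(5, 7): e=[8,4,28] → █
    (3,3)@(7, 7): e=[12,16,12] → █
    (4,3)@(9, 7): e=[16,28,-4] → ·
    (5,3)@(11, 7): e=[20,40,-20] → ·
    (1,4)@(3, 9): e=[0,20,20] → █  [on edge]
    (3,4)@(7, 9): e=[8,44,-12] → ·
    (1,5)@(3, 11): e=[-4,48,-4] → ·
    (2,5)@(5, 11): e=[0,60,-20] → ·  [on edge]
    (3,6)@(7, 13): e=[0,100,-60] → ·  [on edge]
    (4,7)@(9, 15): e=[0,140,-100] → ·  [on edge]
  covered (6 px):
    · · · · · · · ·
    · · · · · · · ·
    · · · · █ █ · ·
    · · █ █ · · · ·
    · █ █ · · · · ·
    · · · · · · · ·
    · · · · · · · ·
    · · · · · · · ·
T4:
  2·area = 112
  edge (12, 16)→(6, 6): d=(-6,-10) top-left  bias=+0
  edge (6, 6)→(16, 4): d=(10,-2) top-left  bias=+0
  edge (16, 4)→(12, 16): d=(-4,12) right/bottom  bias=-1
    (1,0)@(3, 1): e=[0,-56,168] → ·  [on edge]
    (5,2)@(11, 5): e=[56,0,56] → █  [on edge]
    (6,2)@(13, 5): e=[76,4,32] → █
    (7,2)@(15, 5): e=[96,8,8] → █
    (0,3)@(1, 7): e=[-56,0,168] → ·  [on edge]
    (3,3)@(7, 7): e=[4,12,96] → █
    (4,3)@(9, 7): e=[24,16,72] → █
    (7,3)@(15, 7): e=[84,28,0] → ·  [on edge]
    (3,4)@(7, 9): e=[-8,32,88] → ·
    (4,4)@(9, 9): e=[12,36,64] → █
    (7,4)@(15, 9): e=[72,48,-8] → ·
    (4,5)@(9, 11): e=[0,56,56] → █  [on edge]
    (6,6)@(13, 13): e=[28,84,0] → ·  [on edge]
  covered (14 px):
    · · · · · · · ·
    · · · · · · · ·
    · · · · · █ █ █
    · · · █ █ █ █ ·
    · · · · █ █ █ ·
    · · · · █ █ █ ·
    · · · · · █ · ·
    · · · · · · · ·

Result: 39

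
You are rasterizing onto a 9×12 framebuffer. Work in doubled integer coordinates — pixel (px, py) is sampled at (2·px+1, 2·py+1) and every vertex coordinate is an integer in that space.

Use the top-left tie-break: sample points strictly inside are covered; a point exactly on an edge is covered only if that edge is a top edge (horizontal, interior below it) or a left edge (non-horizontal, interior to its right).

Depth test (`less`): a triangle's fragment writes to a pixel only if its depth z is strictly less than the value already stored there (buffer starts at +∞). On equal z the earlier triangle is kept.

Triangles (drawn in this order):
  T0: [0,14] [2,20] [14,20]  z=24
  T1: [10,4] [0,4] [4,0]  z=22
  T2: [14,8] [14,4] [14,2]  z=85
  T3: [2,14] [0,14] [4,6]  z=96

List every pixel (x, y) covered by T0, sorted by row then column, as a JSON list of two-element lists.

T0:
  2·area = 72  (B↔C swapped to make it positive)
  edge (0, 14)→(14, 20): d=(14,6) right/bottom  bias=-1
  edge (14, 20)→(2, 20): d=(-12,0) right/bottom  bias=-1
  edge (2, 20)→(0, 14): d=(-2,-6) top-left  bias=+0
    (0,7)@(1, 15): e=[8,60,4] → X
    (1,7)@(3, 15): e=[-4,60,16] → .
    (0,8)@(1, 17): e=[36,36,0] → X  [on edge]
    (1,8)@(3, 17): e=[24,36,12] → X
    (2,8)@(5, 17): e=[12,36,24] → X
    (3,8)@(7, 17): e=[0,36,36] → .  [on edge]
    (0,9)@(1, 19): e=[64,12,-4] → .
    (1,9)@(3, 19): e=[52,12,8] → X
    (3,9)@(7, 19): e=[28,12,32] → X
    (4,9)@(9, 19): e=[16,12,44] → X
    (5,9)@(11, 19): e=[4,12,56] → X
    (6,9)@(13, 19): e=[-8,12,68] → .
    (1,11)@(3, 23): e=[108,-36,0] → .  [on edge]
  covered (9 px):
    . . . . . . . . .
    . . . . . . . . .
    . . . . . . . . .
    . . . . . . . . .
    . . . . . . . . .
    . . . . . . . . .
    . . . . . . . . .
    X . . . . . . . .
    X X X . . . . . .
    . X X X X X . . .
    . . . . . . . . .
    . . . . . . . . .
T1:
  2·area = 40
  edge (10, 4)→(0, 4): d=(-10,0) right/bottom  bias=-1
  edge (0, 4)→(4, 0): d=(4,-4) top-left  bias=+0
  edge (4, 0)→(10, 4): d=(6,4) right/bottom  bias=-1
    (1,0)@(3, 1): e=[30,0,10] → X  [on edge]
    (2,0)@(5, 1): e=[30,8,2] → X
    (3,0)@(7, 1): e=[30,16,-6] → .
    (0,1)@(1, 3): e=[10,0,30] → X  [on edge]
    (3,1)@(7, 3): e=[10,24,6] → X
    (4,1)@(9, 3): e=[10,32,-2] → .
    (0,2)@(1, 5): e=[-10,8,42] → .
    (1,2)@(3, 5): e=[-10,16,34] → .
    (2,2)@(5, 5): e=[-10,24,26] → .
    (3,2)@(7, 5): e=[-10,32,18] → .
  covered (6 px):
    . X X . . . . . .
    X X X X . . . . .
    . . . . . . . . .
    . . . . . . . . .
    . . . . . . . . .
    . . . . . . . . .
    . . . . . . . . .
    . . . . . . . . .
    . . . . . . . . .
    . . . . . . . . .
    . . . . . . . . .
    . . . . . . . . .
T2:
  degenerate (2·area = 0) — covers nothing
T3:
  2·area = 16
  edge (2, 14)→(0, 14): d=(-2,0) right/bottom  bias=-1
  edge (0, 14)→(4, 6): d=(4,-8) top-left  bias=+0
  edge (4, 6)→(2, 14): d=(-2,8) right/bottom  bias=-1
    (1,4)@(3, 9): e=[10,4,2] → X
    (2,4)@(5, 9): e=[10,20,-14] → .
    (1,5)@(3, 11): e=[6,12,-2] → .
    (0,6)@(1, 13): e=[2,4,10] → X
    (1,6)@(3, 13): e=[2,20,-6] → .
    (0,7)@(1, 15): e=[-2,12,6] → .
  covered (2 px):
    . . . . . . . . .
    . . . . . . . . .
    . . . . . . . . .
    . . . . . . . . .
    . X . . . . . . .
    . . . . . . . . .
    X . . . . . . . .
    . . . . . . . . .
    . . . . . . . . .
    . . . . . . . . .
    . . . . . . . . .
    . . . . . . . . .

Result: [[0,7],[0,8],[1,8],[2,8],[1,9],[2,9],[3,9],[4,9],[5,9]]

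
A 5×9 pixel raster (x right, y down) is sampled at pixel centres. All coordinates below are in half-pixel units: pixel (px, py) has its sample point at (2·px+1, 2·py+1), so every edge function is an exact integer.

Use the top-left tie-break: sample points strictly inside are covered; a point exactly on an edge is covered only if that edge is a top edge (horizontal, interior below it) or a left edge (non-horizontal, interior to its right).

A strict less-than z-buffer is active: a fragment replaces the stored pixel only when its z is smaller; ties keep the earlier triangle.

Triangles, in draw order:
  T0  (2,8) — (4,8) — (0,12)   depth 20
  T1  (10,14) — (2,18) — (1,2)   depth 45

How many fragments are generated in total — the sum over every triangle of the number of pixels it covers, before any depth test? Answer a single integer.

T0:
  2·area = 8
  edge (2, 8)→(4, 8): d=(2,0) top-left  bias=+0
  edge (4, 8)→(0, 12): d=(-4,4) right/bottom  bias=-1
  edge (0, 12)→(2, 8): d=(2,-4) top-left  bias=+0
    (4,1)@(9, 3): e=[-10,0,18] → ·  [on edge]
    (3,2)@(7, 5): e=[-6,0,14] → ·  [on edge]
    (2,3)@(5, 7): e=[-2,0,10] → ·  [on edge]
    (1,4)@(3, 9): e=[2,0,6] → ·  [on edge]
    (0,5)@(1, 11): e=[6,0,2] → ·  [on edge]
  covered (0 px):
    · · · · ·
    · · · · ·
    · · · · ·
    · · · · ·
    · · · · ·
    · · · · ·
    · · · · ·
    · · · · ·
    · · · · ·
T1:
  2·area = 132
  edge (10, 14)→(2, 18): d=(-8,4) right/bottom  bias=-1
  edge (2, 18)→(1, 2): d=(-1,-16) top-left  bias=+0
  edge (1, 2)→(10, 14): d=(9,12) right/bottom  bias=-1
    (1,2)@(3, 5): e=[100,29,3] → █
    (2,2)@(5, 5): e=[92,61,-21] → ·
    (1,3)@(3, 7): e=[84,27,21] → █
    (2,3)@(5, 7): e=[76,59,-3] → ·
    (1,4)@(3, 9): e=[68,25,39] → █
    (2,4)@(5, 9): e=[60,57,15] → █
    (3,4)@(7, 9): e=[52,89,-9] → ·
    (1,5)@(3, 11): e=[52,23,57] → █
    (3,5)@(7, 11): e=[36,87,9] → █
    (4,5)@(9, 11): e=[28,119,-15] → ·
    (1,6)@(3, 13): e=[36,21,75] → █
    (4,6)@(9, 13): e=[12,117,3] → █
  covered (15 px):
    · · · · ·
    · · · · ·
    · █ · · ·
    · █ · · ·
    · █ █ · ·
    · █ █ █ ·
    · █ █ █ █
    · █ █ █ ·
    · █ · · ·

Answer: 15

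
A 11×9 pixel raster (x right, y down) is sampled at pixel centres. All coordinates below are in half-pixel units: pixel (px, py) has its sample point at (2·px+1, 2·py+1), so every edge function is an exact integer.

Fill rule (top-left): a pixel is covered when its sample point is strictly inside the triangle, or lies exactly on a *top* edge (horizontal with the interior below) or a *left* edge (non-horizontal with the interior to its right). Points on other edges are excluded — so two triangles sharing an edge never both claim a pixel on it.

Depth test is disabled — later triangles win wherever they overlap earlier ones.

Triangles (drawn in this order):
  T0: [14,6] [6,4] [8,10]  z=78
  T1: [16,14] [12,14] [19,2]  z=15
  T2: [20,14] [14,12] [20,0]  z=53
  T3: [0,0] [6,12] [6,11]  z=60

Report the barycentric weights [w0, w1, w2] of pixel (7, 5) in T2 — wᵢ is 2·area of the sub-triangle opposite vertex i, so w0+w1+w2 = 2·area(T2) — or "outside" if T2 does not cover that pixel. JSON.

T0:
  2·area = 44  (B↔C swapped to make it positive)
  edge (14, 6)→(8, 10): d=(-6,4) right/bottom  bias=-1
  edge (8, 10)→(6, 4): d=(-2,-6) top-left  bias=+0
  edge (6, 4)→(14, 6): d=(8,2) right/bottom  bias=-1
    (2,0)@(5, 1): e=[66,0,-22] → ·  [on edge]
    (3,2)@(7, 5): e=[34,4,6] → █
    (4,2)@(9, 5): e=[26,16,2] → █
    (5,2)@(11, 5): e=[18,28,-2] → ·
    (3,3)@(7, 7): e=[22,0,22] → █  [on edge]
    (5,3)@(11, 7): e=[6,24,14] → █
    (6,3)@(13, 7): e=[-2,36,10] → ·
    (3,4)@(7, 9): e=[10,-4,38] → ·
    (4,4)@(9, 9): e=[2,8,34] → █
    (5,4)@(11, 9): e=[-6,20,30] → ·
    (4,5)@(9, 11): e=[-10,4,50] → ·
    (4,6)@(9, 13): e=[-22,0,66] → ·  [on edge]
  covered (6 px):
    · · · · · · · · · · ·
    · · · · · · · · · · ·
    · · · █ █ · · · · · ·
    · · · █ █ █ · · · · ·
    · · · · █ · · · · · ·
    · · · · · · · · · · ·
    · · · · · · · · · · ·
    · · · · · · · · · · ·
    · · · · · · · · · · ·
T1:
  2·area = 48
  edge (16, 14)→(12, 14): d=(-4,0) right/bottom  bias=-1
  edge (12, 14)→(19, 2): d=(7,-12) top-left  bias=+0
  edge (19, 2)→(16, 14): d=(-3,12) right/bottom  bias=-1
    (8,3)@(17, 7): e=[28,11,9] → █
    (9,3)@(19, 7): e=[28,35,-15] → ·
    (7,4)@(15, 9): e=[20,1,27] → █
    (9,4)@(19, 9): e=[20,49,-21] → ·
    (7,5)@(15, 11): e=[12,15,21] → █
    (8,5)@(17, 11): e=[12,39,-3] → ·
    (6,6)@(13, 13): e=[4,5,39] → █
    (8,6)@(17, 13): e=[4,53,-9] → ·
    (6,7)@(13, 15): e=[-4,19,33] → ·
    (7,7)@(15, 15): e=[-4,43,9] → ·
  covered (6 px):
    · · · · · · · · · · ·
    · · · · · · · · · · ·
    · · · · · · · · · · ·
    · · · · · · · · █ · ·
    · · · · · · · █ █ · ·
    · · · · · · · █ · · ·
    · · · · · · █ █ · · ·
    · · · · · · · · · · ·
    · · · · · · · · · · ·
T2:
  2·area = 84
  edge (20, 14)→(14, 12): d=(-6,-2) top-left  bias=+0
  edge (14, 12)→(20, 0): d=(6,-12) top-left  bias=+0
  edge (20, 0)→(20, 14): d=(0,14) right/bottom  bias=-1
    (9,1)@(19, 3): e=[64,6,14] → █
    (10,1)@(21, 3): e=[68,30,-14] → ·
    (9,2)@(19, 5): e=[52,18,14] → █
    (10,2)@(21, 5): e=[56,42,-14] → ·
    (8,3)@(17, 7): e=[36,6,42] → █
    (10,3)@(21, 7): e=[44,54,-14] → ·
    (2,4)@(5, 9): e=[0,-126,210] → ·  [on edge]
    (8,4)@(17, 9): e=[24,18,42] → █
    (10,4)@(21, 9): e=[32,66,-14] → ·
    (5,5)@(11, 11): e=[0,-42,126] → ·  [on edge]
    (7,5)@(15, 11): e=[8,6,70] → █
    (10,5)@(21, 11): e=[20,78,-14] → ·
    (8,6)@(17, 13): e=[0,42,42] → █  [on edge]
  covered (11 px):
    · · · · · · · · · · ·
    · · · · · · · · · █ ·
    · · · · · · · · · █ ·
    · · · · · · · · █ █ ·
    · · · · · · · · █ █ ·
    · · · · · · · █ █ █ ·
    · · · · · · · · █ █ ·
    · · · · · · · · · · ·
    · · · · · · · · · · ·
T3:
  2·area = 6  (B↔C swapped to make it positive)
  edge (0, 0)→(6, 11): d=(6,11) right/bottom  bias=-1
  edge (6, 11)→(6, 12): d=(0,1) right/bottom  bias=-1
  edge (6, 12)→(0, 0): d=(-6,-12) top-left  bias=+0
  covered (0 px):
    · · · · · · · · · · ·
    · · · · · · · · · · ·
    · · · · · · · · · · ·
    · · · · · · · · · · ·
    · · · · · · · · · · ·
    · · · · · · · · · · ·
    · · · · · · · · · · ·
    · · · · · · · · · · ·
    · · · · · · · · · · ·

Answer: [6,70,8]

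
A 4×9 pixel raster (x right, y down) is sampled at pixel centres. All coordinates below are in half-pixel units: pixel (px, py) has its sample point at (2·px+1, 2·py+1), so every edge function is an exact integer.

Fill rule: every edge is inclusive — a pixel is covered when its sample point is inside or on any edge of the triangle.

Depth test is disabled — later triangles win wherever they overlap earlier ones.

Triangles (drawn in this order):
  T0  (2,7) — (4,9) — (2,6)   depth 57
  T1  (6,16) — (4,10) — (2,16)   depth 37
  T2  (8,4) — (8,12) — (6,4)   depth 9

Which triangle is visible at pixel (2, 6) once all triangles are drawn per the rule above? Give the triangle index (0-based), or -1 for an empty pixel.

T0:
  2·area = 2  (B↔C swapped to make it positive)
  edge (2, 7)→(2, 6): d=(0,-1) inclusive
  edge (2, 6)→(4, 9): d=(2,3) inclusive
  edge (4, 9)→(2, 7): d=(-2,-2) inclusive
  covered (0 px):
    · · · ·
    · · · ·
    · · · ·
    · · · ·
    · · · ·
    · · · ·
    · · · ·
    · · · ·
    · · · ·
T1:
  2·area = 24  (B↔C swapped to make it positive)
  edge (6, 16)→(2, 16): d=(-4,0) inclusive
  edge (2, 16)→(4, 10): d=(2,-6) inclusive
  edge (4, 10)→(6, 16): d=(2,6) inclusive
    (0,0)@(1, 1): e=[60,-36,0] → ·  [on edge]
    (3,0)@(7, 1): e=[60,0,-36] → ·  [on edge]
    (1,3)@(3, 7): e=[36,-12,0] → ·  [on edge]
    (2,3)@(5, 7): e=[36,0,-12] → ·  [on edge]
    (1,6)@(3, 13): e=[12,0,12] → #  [on edge]
    (2,6)@(5, 13): e=[12,12,0] → #  [on edge]
    (3,6)@(7, 13): e=[12,24,-12] → ·
    (1,7)@(3, 15): e=[4,4,16] → #
    (3,7)@(7, 15): e=[4,28,-8] → ·
    (1,8)@(3, 17): e=[-4,8,20] → ·
    (2,8)@(5, 17): e=[-4,20,8] → ·
  covered (4 px):
    · · · ·
    · · · ·
    · · · ·
    · · · ·
    · · · ·
    · · · ·
    · # # ·
    · # # ·
    · · · ·
T2:
  2·area = 16
  edge (8, 4)→(8, 12): d=(0,8) inclusive
  edge (8, 12)→(6, 4): d=(-2,-8) inclusive
  edge (6, 4)→(8, 4): d=(2,0) inclusive
    (3,2)@(7, 5): e=[8,6,2] → #
    (3,3)@(7, 7): e=[8,2,6] → #
    (3,4)@(7, 9): e=[8,-2,10] → ·
  covered (2 px):
    · · · ·
    · · · ·
    · · · #
    · · · #
    · · · ·
    · · · ·
    · · · ·
    · · · ·
    · · · ·

Z-buffer (winner per pixel, '.' = empty):
  . . . .
  . . . .
  . . . 2
  . . . 2
  . . . .
  . . . .
  . 1 1 .
  . 1 1 .
  . . . .

Answer: 1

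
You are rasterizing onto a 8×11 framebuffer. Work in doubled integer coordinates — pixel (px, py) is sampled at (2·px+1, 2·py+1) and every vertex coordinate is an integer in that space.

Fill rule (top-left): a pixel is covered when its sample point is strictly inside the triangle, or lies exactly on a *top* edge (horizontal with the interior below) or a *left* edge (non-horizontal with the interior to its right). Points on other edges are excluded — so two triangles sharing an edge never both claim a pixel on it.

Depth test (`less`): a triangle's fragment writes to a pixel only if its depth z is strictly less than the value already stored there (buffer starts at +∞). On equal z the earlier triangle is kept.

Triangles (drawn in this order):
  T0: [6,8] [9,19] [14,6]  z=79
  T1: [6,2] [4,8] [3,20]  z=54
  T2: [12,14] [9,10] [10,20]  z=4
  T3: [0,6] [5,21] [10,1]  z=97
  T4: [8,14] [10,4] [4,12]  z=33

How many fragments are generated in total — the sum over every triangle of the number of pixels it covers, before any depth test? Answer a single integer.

T0:
  2·area = 94  (B↔C swapped to make it positive)
  edge (6, 8)→(14, 6): d=(8,-2) top-left  bias=+0
  edge (14, 6)→(9, 19): d=(-5,13) right/bottom  bias=-1
  edge (9, 19)→(6, 8): d=(-3,-11) top-left  bias=+0
    (5,3)@(11, 7): e=[2,34,58] → #
    (6,3)@(13, 7): e=[6,8,80] → #
    (7,3)@(15, 7): e=[10,-18,102] → ·
    (3,4)@(7, 9): e=[10,76,8] → #
    (4,4)@(9, 9): e=[14,50,30] → #
    (6,4)@(13, 9): e=[22,-2,74] → ·
    (3,5)@(7, 11): e=[26,66,2] → #
    (6,5)@(13, 11): e=[38,-12,68] → ·
    (3,6)@(7, 13): e=[42,56,-4] → ·
    (4,6)@(9, 13): e=[46,30,18] → #
    (6,6)@(13, 13): e=[54,-22,62] → ·
    (4,7)@(9, 15): e=[62,20,12] → #
    (4,9)@(9, 19): e=[94,0,0] → ·  [on edge]
  covered (12 px):
    · · · · · · · ·
    · · · · · · · ·
    · · · · · · · ·
    · · · · · # # ·
    · · · # # # · ·
    · · · # # # · ·
    · · · · # # · ·
    · · · · # · · ·
    · · · · # · · ·
    · · · · · · · ·
    · · · · · · · ·
T1:
  2·area = 18  (B↔C swapped to make it positive)
  edge (6, 2)→(3, 20): d=(-3,18) right/bottom  bias=-1
  edge (3, 20)→(4, 8): d=(1,-12) top-left  bias=+0
  edge (4, 8)→(6, 2): d=(2,-6) top-left  bias=+0
    (2,2)@(5, 5): e=[9,9,0] → #  [on edge]
    (3,2)@(7, 5): e=[-27,33,12] → ·
    (2,3)@(5, 7): e=[3,11,4] → #
    (3,3)@(7, 7): e=[-33,35,16] → ·
    (2,4)@(5, 9): e=[-3,13,8] → ·
    (1,5)@(3, 11): e=[27,-9,0] → ·  [on edge]
    (0,8)@(1, 17): e=[45,-27,0] → ·  [on edge]
  covered (2 px):
    · · · · · · · ·
    · · · · · · · ·
    · · # · · · · ·
    · · # · · · · ·
    · · · · · · · ·
    · · · · · · · ·
    · · · · · · · ·
    · · · · · · · ·
    · · · · · · · ·
    · · · · · · · ·
    · · · · · · · ·
T2:
  2·area = 26  (B↔C swapped to make it positive)
  edge (12, 14)→(10, 20): d=(-2,6) right/bottom  bias=-1
  edge (10, 20)→(9, 10): d=(-1,-10) top-left  bias=+0
  edge (9, 10)→(12, 14): d=(3,4) right/bottom  bias=-1
    (7,2)@(15, 5): e=[0,65,-39] → ·  [on edge]
    (6,5)@(13, 11): e=[0,39,-13] → ·  [on edge]
    (5,6)@(11, 13): e=[8,17,1] → #
    (6,6)@(13, 13): e=[-4,37,-7] → ·
    (5,7)@(11, 15): e=[4,15,7] → #
    (6,7)@(13, 15): e=[-8,35,-1] → ·
    (5,8)@(11, 17): e=[0,13,13] → ·  [on edge]
  covered (2 px):
    · · · · · · · ·
    · · · · · · · ·
    · · · · · · · ·
    · · · · · · · ·
    · · · · · · · ·
    · · · · · · · ·
    · · · · · # · ·
    · · · · · # · ·
    · · · · · · · ·
    · · · · · · · ·
    · · · · · · · ·
T3:
  2·area = 175  (B↔C swapped to make it positive)
  edge (0, 6)→(10, 1): d=(10,-5) top-left  bias=+0
  edge (10, 1)→(5, 21): d=(-5,20) right/bottom  bias=-1
  edge (5, 21)→(0, 6): d=(-5,-15) top-left  bias=+0
    (3,1)@(7, 3): e=[5,50,120] → #
    (4,1)@(9, 3): e=[15,10,150] → #
    (5,1)@(11, 3): e=[25,-30,180] → ·
    (1,2)@(3, 5): e=[5,120,50] → #
    (2,2)@(5, 5): e=[15,80,80] → #
    (4,2)@(9, 5): e=[35,0,140] → ·  [on edge]
    (0,3)@(1, 7): e=[15,150,10] → #
    (4,3)@(9, 7): e=[55,-10,130] → ·
    (0,4)@(1, 9): e=[35,140,0] → #  [on edge]
    (4,4)@(9, 9): e=[75,-20,120] → ·
    (0,5)@(1, 11): e=[55,130,-10] → ·
    (1,5)@(3, 11): e=[65,90,20] → #
    (3,6)@(7, 13): e=[105,0,70] → ·  [on edge]
    (1,7)@(3, 15): e=[105,70,0] → #  [on edge]
    (2,10)@(5, 21): e=[175,0,0] → ·  [on edge]
  covered (22 px):
    · · · · · · · ·
    · · · # # · · ·
    · # # # · · · ·
    # # # # · · · ·
    # # # # · · · ·
    · # # # · · · ·
    · # # · · · · ·
    · # # · · · · ·
    · · # · · · · ·
    · · # · · · · ·
    · · · · · · · ·
T4:
  2·area = 44  (B↔C swapped to make it positive)
  edge (8, 14)→(4, 12): d=(-4,-2) top-left  bias=+0
  edge (4, 12)→(10, 4): d=(6,-8) top-left  bias=+0
  edge (10, 4)→(8, 14): d=(-2,10) right/bottom  bias=-1
    (4,3)@(9, 7): e=[30,10,4] → #
    (5,3)@(11, 7): e=[34,26,-16] → ·
    (3,4)@(7, 9): e=[18,6,20] → #
    (4,4)@(9, 9): e=[22,22,0] → ·  [on edge]
    (2,5)@(5, 11): e=[6,2,36] → #
    (4,5)@(9, 11): e=[14,34,-4] → ·
    (2,6)@(5, 13): e=[-2,14,32] → ·
    (3,6)@(7, 13): e=[2,30,12] → #
    (4,6)@(9, 13): e=[6,46,-8] → ·
    (3,7)@(7, 15): e=[-6,42,8] → ·
    (3,9)@(7, 19): e=[-22,66,0] → ·  [on edge]
  covered (5 px):
    · · · · · · · ·
    · · · · · · · ·
    · · · · · · · ·
    · · · · # · · ·
    · · · # · · · ·
    · · # # · · · ·
    · · · # · · · ·
    · · · · · · · ·
    · · · · · · · ·
    · · · · · · · ·
    · · · · · · · ·

Answer: 43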